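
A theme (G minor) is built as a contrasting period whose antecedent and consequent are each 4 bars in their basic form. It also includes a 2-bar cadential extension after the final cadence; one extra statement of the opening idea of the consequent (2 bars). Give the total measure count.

12 measures

Basic contrasting period: 4 + 4 = 8 bars.
8 (basic form) + 2 (cadential extension) + 2 (extra statement) = 12.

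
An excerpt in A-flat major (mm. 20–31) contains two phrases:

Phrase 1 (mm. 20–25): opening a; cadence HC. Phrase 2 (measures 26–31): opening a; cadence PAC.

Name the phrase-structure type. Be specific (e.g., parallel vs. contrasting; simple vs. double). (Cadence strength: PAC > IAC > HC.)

parallel period

Phrase 1 ends with a half cadence (weaker) and phrase 2 with a perfect authentic cadence (stronger): antecedent + consequent = a period.
The two phrases open with the same material (a / a), so the period is parallel.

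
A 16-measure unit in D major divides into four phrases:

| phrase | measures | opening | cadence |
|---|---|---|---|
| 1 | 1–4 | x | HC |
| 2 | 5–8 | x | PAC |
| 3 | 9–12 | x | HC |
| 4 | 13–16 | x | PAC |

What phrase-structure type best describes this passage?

The cadence pattern HC–PAC–HC–PAC is weak–strong twice, and phrases 3–4 restate phrases 1–2: a period heard twice, not a double period (which would end weakly at phrase 2).

repeated period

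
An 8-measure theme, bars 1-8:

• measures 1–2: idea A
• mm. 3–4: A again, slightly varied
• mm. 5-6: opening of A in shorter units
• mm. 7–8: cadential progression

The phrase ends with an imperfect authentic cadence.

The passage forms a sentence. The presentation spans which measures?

The presentation of a sentence is the basic idea (mm. 1–2) plus its repetition (measures 3-4); the presentation is therefore mm. 1-4.

measures 1–4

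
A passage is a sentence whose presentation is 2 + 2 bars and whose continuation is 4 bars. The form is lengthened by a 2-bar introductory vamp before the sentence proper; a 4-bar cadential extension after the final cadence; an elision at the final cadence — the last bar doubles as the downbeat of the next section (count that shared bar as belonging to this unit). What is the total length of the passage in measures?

14 measures

Basic sentence: 2 + 2 + 4 = 8 bars.
8 (basic form) + 2 (introduction) + 4 (cadential extension) = 14.
The elision shares a bar with the next section but does not change this unit's count.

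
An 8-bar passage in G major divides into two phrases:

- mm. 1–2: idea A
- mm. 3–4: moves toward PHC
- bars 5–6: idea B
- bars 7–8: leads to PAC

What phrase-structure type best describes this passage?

Phrase 1 ends with a Phrygian half cadence (weaker) and phrase 2 with a perfect authentic cadence (stronger): antecedent + consequent = a period.
The two phrases open with different material (A / B), so the period is contrasting.

contrasting period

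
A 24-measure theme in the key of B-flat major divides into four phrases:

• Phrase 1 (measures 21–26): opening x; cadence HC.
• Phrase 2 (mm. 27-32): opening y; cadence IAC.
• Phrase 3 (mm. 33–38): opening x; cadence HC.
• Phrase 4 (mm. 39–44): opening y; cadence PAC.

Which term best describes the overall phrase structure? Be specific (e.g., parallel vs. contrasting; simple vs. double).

parallel double period

Four phrases in two halves: the first half (bars 21–32) ends with an imperfect authentic cadence, the second (mm. 33–44) with a perfect authentic cadence — a large antecedent–consequent pair, i.e. a double period.
Phrase 3 begins with the same material as phrase 1, making it parallel.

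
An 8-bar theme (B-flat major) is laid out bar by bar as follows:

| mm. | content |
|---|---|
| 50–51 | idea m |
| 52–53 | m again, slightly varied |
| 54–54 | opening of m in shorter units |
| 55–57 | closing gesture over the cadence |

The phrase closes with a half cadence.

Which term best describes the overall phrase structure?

Basic idea (measures 50-51) + its repetition (mm. 52–53) form the presentation; fragmentation and cadence (measures 54-57) form the continuation — the 8-bar whole is a sentence.

sentence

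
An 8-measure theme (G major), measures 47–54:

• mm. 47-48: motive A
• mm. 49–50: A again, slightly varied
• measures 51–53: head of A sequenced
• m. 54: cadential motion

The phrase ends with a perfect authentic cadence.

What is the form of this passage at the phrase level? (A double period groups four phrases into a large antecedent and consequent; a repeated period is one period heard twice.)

sentence

Basic idea (measures 47–48) + its repetition (bars 49-50) form the presentation; fragmentation and cadence (bars 51–54) form the continuation — the 8-bar whole is a sentence.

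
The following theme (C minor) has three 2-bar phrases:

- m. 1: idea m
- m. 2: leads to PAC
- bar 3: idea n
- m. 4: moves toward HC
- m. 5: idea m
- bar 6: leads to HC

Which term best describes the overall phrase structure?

phrase group

The final phrase closes with a half cadence, which is not stronger than the preceding half cadence; the 3 phrases lack an overall antecedent–consequent design and so form a phrase group.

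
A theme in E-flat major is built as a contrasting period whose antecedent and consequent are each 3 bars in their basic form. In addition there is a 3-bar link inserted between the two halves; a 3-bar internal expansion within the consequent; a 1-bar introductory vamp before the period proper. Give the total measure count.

13 measures

Basic contrasting period: 3 + 3 = 6 bars.
6 (basic form) + 3 (link) + 3 (internal expansion) + 1 (introduction) = 13.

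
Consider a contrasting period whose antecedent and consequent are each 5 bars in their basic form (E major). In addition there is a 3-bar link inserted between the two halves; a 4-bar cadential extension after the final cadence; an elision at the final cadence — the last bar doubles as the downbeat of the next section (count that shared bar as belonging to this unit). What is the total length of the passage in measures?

Basic contrasting period: 5 + 5 = 10 bars.
10 (basic form) + 3 (link) + 4 (cadential extension) = 17.
The elision shares a bar with the next section but does not change this unit's count.

17 measures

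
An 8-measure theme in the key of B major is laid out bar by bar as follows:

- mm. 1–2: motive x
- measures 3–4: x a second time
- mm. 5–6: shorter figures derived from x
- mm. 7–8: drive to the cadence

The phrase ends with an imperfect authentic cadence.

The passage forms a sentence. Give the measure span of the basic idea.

measures 1–2

The presentation of a sentence is the basic idea (measures 1–2) plus its repetition (bars 3-4); the basic idea is therefore mm. 1-2.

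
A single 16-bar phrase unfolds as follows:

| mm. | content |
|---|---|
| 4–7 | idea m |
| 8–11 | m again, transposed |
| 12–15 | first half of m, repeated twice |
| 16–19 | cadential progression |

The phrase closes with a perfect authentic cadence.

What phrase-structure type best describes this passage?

sentence

Basic idea (bars 4-7) + its repetition (mm. 8-11) form the presentation; fragmentation and cadence (mm. 12-19) form the continuation — the 16-bar whole is a sentence.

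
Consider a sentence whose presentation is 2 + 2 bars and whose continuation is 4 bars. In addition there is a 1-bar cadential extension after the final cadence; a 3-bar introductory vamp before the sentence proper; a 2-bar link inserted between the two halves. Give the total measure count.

14 measures

Basic sentence: 2 + 2 + 4 = 8 bars.
8 (basic form) + 1 (cadential extension) + 3 (introduction) + 2 (link) = 14.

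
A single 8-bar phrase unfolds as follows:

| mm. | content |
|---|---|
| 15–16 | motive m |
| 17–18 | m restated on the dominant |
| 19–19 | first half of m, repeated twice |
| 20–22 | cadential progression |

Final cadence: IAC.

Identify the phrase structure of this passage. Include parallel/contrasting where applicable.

sentence

Basic idea (measures 15–16) + its repetition (mm. 17–18) form the presentation; fragmentation and cadence (bars 19–22) form the continuation — the 8-bar whole is a sentence.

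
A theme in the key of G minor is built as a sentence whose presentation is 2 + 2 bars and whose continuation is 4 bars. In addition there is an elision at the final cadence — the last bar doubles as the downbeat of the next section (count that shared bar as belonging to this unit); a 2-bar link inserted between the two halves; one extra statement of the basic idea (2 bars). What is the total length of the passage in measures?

12 measures

Basic sentence: 2 + 2 + 4 = 8 bars.
8 (basic form) + 2 (link) + 2 (extra statement) = 12.
The elision shares a bar with the next section but does not change this unit's count.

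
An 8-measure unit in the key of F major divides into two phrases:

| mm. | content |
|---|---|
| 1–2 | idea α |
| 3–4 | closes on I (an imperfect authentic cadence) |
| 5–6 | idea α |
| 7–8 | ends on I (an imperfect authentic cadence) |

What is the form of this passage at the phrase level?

Both phrases have the same opening (α) and the same cadence (imperfect authentic cadence): the second is a restatement, not a consequent, so this is a repeated phrase rather than a period.

repeated phrase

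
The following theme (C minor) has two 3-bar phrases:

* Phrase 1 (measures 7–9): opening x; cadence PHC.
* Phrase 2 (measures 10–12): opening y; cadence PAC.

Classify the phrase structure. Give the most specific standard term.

contrasting period

Phrase 1 ends with a Phrygian half cadence (weaker) and phrase 2 with a perfect authentic cadence (stronger): antecedent + consequent = a period.
The two phrases open with different material (x / y), so the period is contrasting.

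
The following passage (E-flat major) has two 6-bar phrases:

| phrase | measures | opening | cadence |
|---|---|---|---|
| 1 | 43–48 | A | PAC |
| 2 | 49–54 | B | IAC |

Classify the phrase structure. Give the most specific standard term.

The second phrase closes with an imperfect authentic cadence, which is not stronger than the first phrase's perfect authentic cadence; without a weak→strong cadential pair there is no antecedent–consequent relationship, so this is a phrase group rather than a period.

phrase group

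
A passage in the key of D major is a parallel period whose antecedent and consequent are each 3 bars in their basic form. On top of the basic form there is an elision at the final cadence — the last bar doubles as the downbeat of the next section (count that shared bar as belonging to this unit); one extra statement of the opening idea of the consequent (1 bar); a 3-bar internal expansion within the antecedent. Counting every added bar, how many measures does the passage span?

Basic parallel period: 3 + 3 = 6 bars.
6 (basic form) + 1 (extra statement) + 3 (internal expansion) = 10.
The elision shares a bar with the next section but does not change this unit's count.

10 measures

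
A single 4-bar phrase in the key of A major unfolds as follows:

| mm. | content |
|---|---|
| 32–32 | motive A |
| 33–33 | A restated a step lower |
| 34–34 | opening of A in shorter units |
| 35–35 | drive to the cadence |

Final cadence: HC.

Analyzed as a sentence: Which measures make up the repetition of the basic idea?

The presentation of a sentence is the basic idea (bar 32) plus its repetition (measure 33); the repetition of the basic idea is therefore m. 33.

measures 33–33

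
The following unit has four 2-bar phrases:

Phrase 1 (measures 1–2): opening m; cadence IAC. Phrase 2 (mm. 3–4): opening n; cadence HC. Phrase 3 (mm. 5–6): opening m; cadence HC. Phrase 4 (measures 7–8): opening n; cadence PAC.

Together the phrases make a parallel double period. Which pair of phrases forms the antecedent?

In a double period the first pair of phrases (ending half cadence) is the large antecedent and the second pair (ending perfect authentic cadence) is the large consequent; the antecedent is phrases 1 and 2.

phrases 1 and 2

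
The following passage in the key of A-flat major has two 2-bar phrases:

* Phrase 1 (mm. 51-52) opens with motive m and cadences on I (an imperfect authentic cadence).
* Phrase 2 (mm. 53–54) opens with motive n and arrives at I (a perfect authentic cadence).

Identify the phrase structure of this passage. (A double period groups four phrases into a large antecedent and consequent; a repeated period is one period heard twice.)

Phrase 1 ends with an imperfect authentic cadence (weaker) and phrase 2 with a perfect authentic cadence (stronger): antecedent + consequent = a period.
The two phrases open with different material (m / n), so the period is contrasting.

contrasting period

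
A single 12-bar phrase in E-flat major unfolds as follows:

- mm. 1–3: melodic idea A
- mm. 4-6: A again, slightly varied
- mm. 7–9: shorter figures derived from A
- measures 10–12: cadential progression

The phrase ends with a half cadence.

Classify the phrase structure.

sentence

Basic idea (measures 1-3) + its repetition (mm. 4-6) form the presentation; fragmentation and cadence (mm. 7-12) form the continuation — the 12-bar whole is a sentence.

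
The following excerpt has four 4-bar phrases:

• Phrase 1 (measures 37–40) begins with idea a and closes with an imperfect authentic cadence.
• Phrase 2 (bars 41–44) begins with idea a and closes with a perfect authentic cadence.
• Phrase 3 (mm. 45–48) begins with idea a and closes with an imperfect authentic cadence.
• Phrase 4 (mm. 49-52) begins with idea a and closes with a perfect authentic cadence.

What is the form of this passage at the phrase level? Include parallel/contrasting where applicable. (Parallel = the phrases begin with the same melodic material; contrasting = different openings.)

repeated period

The cadence pattern IAC–PAC–IAC–PAC is weak–strong twice, and phrases 3–4 restate phrases 1–2: a period heard twice, not a double period (which would end weakly at phrase 2).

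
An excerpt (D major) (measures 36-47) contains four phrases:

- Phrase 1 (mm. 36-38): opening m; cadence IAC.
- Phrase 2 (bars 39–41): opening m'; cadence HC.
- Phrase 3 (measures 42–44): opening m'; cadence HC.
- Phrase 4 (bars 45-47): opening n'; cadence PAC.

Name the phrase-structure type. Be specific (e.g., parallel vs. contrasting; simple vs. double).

Four phrases in two halves: the first half (bars 36–41) ends with a half cadence, the second (mm. 42-47) with a perfect authentic cadence — a large antecedent–consequent pair, i.e. a double period.
Phrase 3 begins with the same material as phrase 1, making it parallel.

parallel double period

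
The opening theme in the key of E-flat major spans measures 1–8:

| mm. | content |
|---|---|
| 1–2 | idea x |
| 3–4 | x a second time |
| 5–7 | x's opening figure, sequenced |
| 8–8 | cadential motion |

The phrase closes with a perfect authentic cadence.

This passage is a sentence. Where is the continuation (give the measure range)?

measures 5–8

After the presentation (bars 1–4), the continuation covers the fragmentation through the cadence: measures 5–8.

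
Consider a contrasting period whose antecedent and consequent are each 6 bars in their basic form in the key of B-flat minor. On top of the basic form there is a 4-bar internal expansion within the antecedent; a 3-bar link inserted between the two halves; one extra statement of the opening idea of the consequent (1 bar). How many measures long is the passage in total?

20 measures

Basic contrasting period: 6 + 6 = 12 bars.
12 (basic form) + 4 (internal expansion) + 3 (link) + 1 (extra statement) = 20.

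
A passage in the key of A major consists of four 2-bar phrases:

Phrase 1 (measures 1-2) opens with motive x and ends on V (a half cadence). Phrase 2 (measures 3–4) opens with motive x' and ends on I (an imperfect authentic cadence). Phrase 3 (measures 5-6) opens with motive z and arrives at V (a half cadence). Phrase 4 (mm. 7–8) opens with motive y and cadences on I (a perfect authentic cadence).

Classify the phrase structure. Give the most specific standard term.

Four phrases in two halves: the first half (mm. 1–4) ends with an imperfect authentic cadence, the second (measures 5-8) with a perfect authentic cadence — a large antecedent–consequent pair, i.e. a double period.
Phrase 3 begins with different material from phrase 1, making it contrasting.

contrasting double period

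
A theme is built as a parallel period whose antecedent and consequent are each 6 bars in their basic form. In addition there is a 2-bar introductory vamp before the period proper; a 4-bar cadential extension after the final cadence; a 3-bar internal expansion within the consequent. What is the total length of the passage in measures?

Basic parallel period: 6 + 6 = 12 bars.
12 (basic form) + 2 (introduction) + 4 (cadential extension) + 3 (internal expansion) = 21.

21 measures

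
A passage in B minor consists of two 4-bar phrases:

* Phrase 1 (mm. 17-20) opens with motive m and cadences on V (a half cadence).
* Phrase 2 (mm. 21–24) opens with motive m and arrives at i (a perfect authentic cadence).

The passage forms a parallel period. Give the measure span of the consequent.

measures 21–24

The phrase ending with the weaker cadence (half cadence) is the antecedent; the one ending more conclusively (perfect authentic cadence) is the consequent. The consequent is measures 21–24.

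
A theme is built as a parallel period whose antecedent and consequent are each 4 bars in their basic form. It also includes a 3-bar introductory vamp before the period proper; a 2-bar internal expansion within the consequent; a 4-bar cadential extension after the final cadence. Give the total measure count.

Basic parallel period: 4 + 4 = 8 bars.
8 (basic form) + 3 (introduction) + 2 (internal expansion) + 4 (cadential extension) = 17.

17 measures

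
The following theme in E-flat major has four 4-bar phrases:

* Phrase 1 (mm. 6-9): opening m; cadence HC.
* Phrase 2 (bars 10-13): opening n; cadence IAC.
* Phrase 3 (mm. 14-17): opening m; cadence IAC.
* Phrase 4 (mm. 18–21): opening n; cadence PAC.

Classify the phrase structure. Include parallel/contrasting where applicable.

Four phrases in two halves: the first half (bars 6–13) ends with an imperfect authentic cadence, the second (measures 14-21) with a perfect authentic cadence — a large antecedent–consequent pair, i.e. a double period.
Phrase 3 begins with the same material as phrase 1, making it parallel.

parallel double period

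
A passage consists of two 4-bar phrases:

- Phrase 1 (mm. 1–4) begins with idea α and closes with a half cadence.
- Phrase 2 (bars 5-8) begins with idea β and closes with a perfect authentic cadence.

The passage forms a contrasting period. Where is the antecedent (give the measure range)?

The antecedent is the phrase ending with the weaker cadence (half cadence, phrase 1) and the consequent the one ending more conclusively (perfect authentic cadence, phrase 2); the antecedent is measures 1–4.

measures 1–4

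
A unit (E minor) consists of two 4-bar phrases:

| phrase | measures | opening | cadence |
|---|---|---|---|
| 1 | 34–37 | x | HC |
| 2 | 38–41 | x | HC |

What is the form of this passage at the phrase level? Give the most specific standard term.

repeated phrase

Both phrases have the same opening (x) and the same cadence (half cadence): the second is a restatement, not a consequent, so this is a repeated phrase rather than a period.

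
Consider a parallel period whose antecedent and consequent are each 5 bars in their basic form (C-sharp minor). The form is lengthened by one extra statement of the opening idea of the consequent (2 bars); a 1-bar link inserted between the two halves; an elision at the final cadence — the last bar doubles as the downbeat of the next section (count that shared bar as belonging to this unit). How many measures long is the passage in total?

Basic parallel period: 5 + 5 = 10 bars.
10 (basic form) + 2 (extra statement) + 1 (link) = 13.
The elision shares a bar with the next section but does not change this unit's count.

13 measures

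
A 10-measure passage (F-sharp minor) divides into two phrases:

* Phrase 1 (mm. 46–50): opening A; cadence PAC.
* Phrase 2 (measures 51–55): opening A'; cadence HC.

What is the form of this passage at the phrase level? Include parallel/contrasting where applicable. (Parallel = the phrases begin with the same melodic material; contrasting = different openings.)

The second phrase closes with a half cadence, which is not stronger than the first phrase's perfect authentic cadence; without a weak→strong cadential pair there is no antecedent–consequent relationship, so this is a phrase group rather than a period.

phrase group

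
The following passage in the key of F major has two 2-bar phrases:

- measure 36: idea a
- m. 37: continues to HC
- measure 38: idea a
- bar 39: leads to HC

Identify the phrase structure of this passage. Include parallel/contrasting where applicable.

repeated phrase

Both phrases have the same opening (a) and the same cadence (half cadence): the second is a restatement, not a consequent, so this is a repeated phrase rather than a period.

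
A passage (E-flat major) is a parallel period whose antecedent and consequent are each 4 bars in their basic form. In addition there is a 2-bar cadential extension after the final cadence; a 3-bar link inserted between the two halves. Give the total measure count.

Basic parallel period: 4 + 4 = 8 bars.
8 (basic form) + 2 (cadential extension) + 3 (link) = 13.

13 measures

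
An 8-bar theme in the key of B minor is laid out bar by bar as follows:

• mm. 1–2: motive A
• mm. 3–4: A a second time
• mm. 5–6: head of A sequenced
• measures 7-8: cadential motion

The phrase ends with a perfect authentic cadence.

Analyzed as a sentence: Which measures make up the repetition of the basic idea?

measures 3–4

The presentation of a sentence is the basic idea (mm. 1–2) plus its repetition (mm. 3–4); the repetition of the basic idea is therefore mm. 3–4.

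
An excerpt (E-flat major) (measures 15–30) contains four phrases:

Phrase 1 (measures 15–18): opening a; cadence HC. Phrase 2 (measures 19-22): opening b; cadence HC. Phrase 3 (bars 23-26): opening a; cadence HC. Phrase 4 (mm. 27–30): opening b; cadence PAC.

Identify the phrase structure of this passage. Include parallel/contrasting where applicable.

Four phrases in two halves: the first half (mm. 15–22) ends with a half cadence, the second (mm. 23-30) with a perfect authentic cadence — a large antecedent–consequent pair, i.e. a double period.
Phrase 3 begins with the same material as phrase 1, making it parallel.

parallel double period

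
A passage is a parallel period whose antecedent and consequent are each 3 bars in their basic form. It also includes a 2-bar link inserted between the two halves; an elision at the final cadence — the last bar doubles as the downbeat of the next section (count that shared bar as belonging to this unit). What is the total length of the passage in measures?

8 measures

Basic parallel period: 3 + 3 = 6 bars.
6 (basic form) + 2 (link) = 8.
The elision shares a bar with the next section but does not change this unit's count.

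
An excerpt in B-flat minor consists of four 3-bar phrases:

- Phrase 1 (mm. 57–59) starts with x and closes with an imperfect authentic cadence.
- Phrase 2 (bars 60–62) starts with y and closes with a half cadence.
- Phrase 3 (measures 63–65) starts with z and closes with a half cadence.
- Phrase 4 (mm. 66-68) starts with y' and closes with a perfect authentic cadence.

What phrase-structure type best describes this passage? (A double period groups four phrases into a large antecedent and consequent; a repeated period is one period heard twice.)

contrasting double period

Four phrases in two halves: the first half (mm. 57–62) ends with a half cadence, the second (measures 63–68) with a perfect authentic cadence — a large antecedent–consequent pair, i.e. a double period.
Phrase 3 begins with different material from phrase 1, making it contrasting.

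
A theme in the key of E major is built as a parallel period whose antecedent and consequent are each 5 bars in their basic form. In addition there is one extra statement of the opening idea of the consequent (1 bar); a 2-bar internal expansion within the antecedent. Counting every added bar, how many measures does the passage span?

13 measures

Basic parallel period: 5 + 5 = 10 bars.
10 (basic form) + 1 (extra statement) + 2 (internal expansion) = 13.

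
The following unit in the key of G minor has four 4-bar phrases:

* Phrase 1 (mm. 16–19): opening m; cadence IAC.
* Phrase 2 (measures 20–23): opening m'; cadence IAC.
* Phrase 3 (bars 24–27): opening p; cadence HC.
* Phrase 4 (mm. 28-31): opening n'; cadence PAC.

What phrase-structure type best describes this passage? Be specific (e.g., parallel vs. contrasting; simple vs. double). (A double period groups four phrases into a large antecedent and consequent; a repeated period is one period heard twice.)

Four phrases in two halves: the first half (bars 16–23) ends with an imperfect authentic cadence, the second (bars 24–31) with a perfect authentic cadence — a large antecedent–consequent pair, i.e. a double period.
Phrase 3 begins with different material from phrase 1, making it contrasting.

contrasting double period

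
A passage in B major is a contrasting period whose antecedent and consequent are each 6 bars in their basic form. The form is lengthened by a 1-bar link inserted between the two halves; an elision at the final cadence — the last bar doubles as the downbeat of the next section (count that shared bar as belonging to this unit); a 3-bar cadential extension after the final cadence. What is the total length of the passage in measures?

16 measures

Basic contrasting period: 6 + 6 = 12 bars.
12 (basic form) + 1 (link) + 3 (cadential extension) = 16.
The elision shares a bar with the next section but does not change this unit's count.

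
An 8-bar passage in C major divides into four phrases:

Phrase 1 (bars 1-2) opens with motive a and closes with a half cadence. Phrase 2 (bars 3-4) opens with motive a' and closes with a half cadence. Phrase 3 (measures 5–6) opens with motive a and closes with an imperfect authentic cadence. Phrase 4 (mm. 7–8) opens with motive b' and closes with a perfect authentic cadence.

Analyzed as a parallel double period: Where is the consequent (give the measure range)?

measures 5–8

In a double period the four phrases pair into a large antecedent (phrases 1–2, ending half cadence) and a large consequent (phrases 3–4, ending perfect authentic cadence). The consequent spans bars 5-8.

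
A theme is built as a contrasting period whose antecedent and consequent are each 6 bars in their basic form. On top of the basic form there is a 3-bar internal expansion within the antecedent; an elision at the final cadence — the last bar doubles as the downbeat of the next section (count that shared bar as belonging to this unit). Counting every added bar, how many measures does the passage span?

15 measures

Basic contrasting period: 6 + 6 = 12 bars.
12 (basic form) + 3 (internal expansion) = 15.
The elision shares a bar with the next section but does not change this unit's count.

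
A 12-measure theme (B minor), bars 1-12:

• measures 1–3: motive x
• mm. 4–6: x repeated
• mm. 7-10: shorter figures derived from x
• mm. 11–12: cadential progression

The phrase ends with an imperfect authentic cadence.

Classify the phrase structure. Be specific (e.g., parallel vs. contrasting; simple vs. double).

sentence

Basic idea (measures 1–3) + its repetition (measures 4–6) form the presentation; fragmentation and cadence (bars 7–12) form the continuation — the 12-bar whole is a sentence.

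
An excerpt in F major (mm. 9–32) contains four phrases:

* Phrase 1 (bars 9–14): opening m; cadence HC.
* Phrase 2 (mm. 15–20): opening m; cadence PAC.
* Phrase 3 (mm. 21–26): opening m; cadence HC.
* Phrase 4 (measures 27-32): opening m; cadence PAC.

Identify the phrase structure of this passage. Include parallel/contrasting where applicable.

repeated period

The cadence pattern HC–PAC–HC–PAC is weak–strong twice, and phrases 3–4 restate phrases 1–2: a period heard twice, not a double period (which would end weakly at phrase 2).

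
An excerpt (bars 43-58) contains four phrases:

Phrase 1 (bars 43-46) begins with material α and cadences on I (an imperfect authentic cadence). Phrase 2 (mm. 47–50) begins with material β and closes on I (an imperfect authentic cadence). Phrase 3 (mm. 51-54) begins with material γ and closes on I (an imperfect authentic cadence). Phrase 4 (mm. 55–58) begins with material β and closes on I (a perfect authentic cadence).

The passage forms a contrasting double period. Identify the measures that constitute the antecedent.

In a double period the four phrases pair into a large antecedent (phrases 1–2, ending imperfect authentic cadence) and a large consequent (phrases 3–4, ending perfect authentic cadence). The antecedent spans measures 43-50.

measures 43–50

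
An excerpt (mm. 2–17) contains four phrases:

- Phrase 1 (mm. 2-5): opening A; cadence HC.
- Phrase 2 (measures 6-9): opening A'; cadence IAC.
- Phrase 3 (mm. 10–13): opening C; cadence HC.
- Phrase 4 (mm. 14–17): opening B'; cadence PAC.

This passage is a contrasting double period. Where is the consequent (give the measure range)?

measures 10–17

In a double period the four phrases pair into a large antecedent (phrases 1–2, ending imperfect authentic cadence) and a large consequent (phrases 3–4, ending perfect authentic cadence). The consequent spans mm. 10–17.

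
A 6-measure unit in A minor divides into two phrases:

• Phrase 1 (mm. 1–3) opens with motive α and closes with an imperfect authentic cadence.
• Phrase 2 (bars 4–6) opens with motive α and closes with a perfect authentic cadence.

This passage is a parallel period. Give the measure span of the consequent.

The antecedent is the phrase ending with the weaker cadence (imperfect authentic cadence, phrase 1) and the consequent the one ending more conclusively (perfect authentic cadence, phrase 2); the consequent is mm. 4-6.

measures 4–6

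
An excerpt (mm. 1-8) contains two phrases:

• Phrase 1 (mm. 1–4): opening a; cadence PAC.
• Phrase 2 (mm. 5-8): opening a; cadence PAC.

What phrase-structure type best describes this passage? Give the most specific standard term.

Both phrases have the same opening (a) and the same cadence (perfect authentic cadence): the second is a restatement, not a consequent, so this is a repeated phrase rather than a period.

repeated phrase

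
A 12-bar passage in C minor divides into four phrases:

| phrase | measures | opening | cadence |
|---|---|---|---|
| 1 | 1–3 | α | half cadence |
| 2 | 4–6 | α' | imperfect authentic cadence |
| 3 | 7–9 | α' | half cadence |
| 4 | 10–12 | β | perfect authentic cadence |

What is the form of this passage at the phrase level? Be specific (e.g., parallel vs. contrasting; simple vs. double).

parallel double period

Four phrases in two halves: the first half (measures 1–6) ends with an imperfect authentic cadence, the second (mm. 7–12) with a perfect authentic cadence — a large antecedent–consequent pair, i.e. a double period.
Phrase 3 begins with the same material as phrase 1, making it parallel.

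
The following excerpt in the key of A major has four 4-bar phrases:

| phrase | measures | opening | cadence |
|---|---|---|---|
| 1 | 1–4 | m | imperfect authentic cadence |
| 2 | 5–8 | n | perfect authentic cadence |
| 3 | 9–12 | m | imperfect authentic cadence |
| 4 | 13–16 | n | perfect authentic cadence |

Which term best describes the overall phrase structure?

The cadence pattern IAC–PAC–IAC–PAC is weak–strong twice, and phrases 3–4 restate phrases 1–2: a period heard twice, not a double period (which would end weakly at phrase 2).

repeated period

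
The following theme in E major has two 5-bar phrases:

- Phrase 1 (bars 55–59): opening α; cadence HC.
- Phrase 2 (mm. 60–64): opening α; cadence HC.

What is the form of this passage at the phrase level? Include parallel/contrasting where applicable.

Both phrases have the same opening (α) and the same cadence (half cadence): the second is a restatement, not a consequent, so this is a repeated phrase rather than a period.

repeated phrase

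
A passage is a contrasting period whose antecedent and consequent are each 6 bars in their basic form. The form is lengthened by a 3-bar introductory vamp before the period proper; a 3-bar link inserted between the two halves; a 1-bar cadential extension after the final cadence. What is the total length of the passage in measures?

Basic contrasting period: 6 + 6 = 12 bars.
12 (basic form) + 3 (introduction) + 3 (link) + 1 (cadential extension) = 19.

19 measures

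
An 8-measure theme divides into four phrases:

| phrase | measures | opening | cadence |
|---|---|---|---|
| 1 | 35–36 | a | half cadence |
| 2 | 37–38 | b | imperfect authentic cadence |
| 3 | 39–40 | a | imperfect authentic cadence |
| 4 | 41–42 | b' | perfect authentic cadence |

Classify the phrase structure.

parallel double period

Four phrases in two halves: the first half (measures 35-38) ends with an imperfect authentic cadence, the second (mm. 39–42) with a perfect authentic cadence — a large antecedent–consequent pair, i.e. a double period.
Phrase 3 begins with the same material as phrase 1, making it parallel.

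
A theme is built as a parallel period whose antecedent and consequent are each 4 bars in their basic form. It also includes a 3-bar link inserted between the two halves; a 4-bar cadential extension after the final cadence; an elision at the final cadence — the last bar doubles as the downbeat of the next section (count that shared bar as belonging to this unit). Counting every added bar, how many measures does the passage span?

15 measures

Basic parallel period: 4 + 4 = 8 bars.
8 (basic form) + 3 (link) + 4 (cadential extension) = 15.
The elision shares a bar with the next section but does not change this unit's count.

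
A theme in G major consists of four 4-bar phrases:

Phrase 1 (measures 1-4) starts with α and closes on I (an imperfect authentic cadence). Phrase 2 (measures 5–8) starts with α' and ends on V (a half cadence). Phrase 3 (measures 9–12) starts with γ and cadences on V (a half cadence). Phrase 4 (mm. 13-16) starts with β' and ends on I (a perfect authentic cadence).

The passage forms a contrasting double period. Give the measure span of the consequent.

In a double period the first pair of phrases (ending half cadence) is the large antecedent and the second pair (ending perfect authentic cadence) is the large consequent; the consequent is measures 9–16.

measures 9–16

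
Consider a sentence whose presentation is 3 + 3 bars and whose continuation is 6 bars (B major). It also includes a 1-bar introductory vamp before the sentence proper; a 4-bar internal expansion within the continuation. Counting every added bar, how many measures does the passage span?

17 measures

Basic sentence: 3 + 3 + 6 = 12 bars.
12 (basic form) + 1 (introduction) + 4 (internal expansion) = 17.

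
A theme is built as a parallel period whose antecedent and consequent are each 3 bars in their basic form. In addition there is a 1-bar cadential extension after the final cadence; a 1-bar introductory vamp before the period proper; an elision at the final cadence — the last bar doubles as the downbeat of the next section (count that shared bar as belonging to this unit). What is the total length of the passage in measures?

8 measures

Basic parallel period: 3 + 3 = 6 bars.
6 (basic form) + 1 (cadential extension) + 1 (introduction) = 8.
The elision shares a bar with the next section but does not change this unit's count.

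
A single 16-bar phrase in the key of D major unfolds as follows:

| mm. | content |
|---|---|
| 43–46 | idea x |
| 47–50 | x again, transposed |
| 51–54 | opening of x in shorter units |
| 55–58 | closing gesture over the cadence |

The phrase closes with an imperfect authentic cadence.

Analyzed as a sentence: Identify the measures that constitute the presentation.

measures 43–50

The presentation of a sentence is the basic idea (mm. 43–46) plus its repetition (mm. 47–50); the presentation is therefore measures 43–50.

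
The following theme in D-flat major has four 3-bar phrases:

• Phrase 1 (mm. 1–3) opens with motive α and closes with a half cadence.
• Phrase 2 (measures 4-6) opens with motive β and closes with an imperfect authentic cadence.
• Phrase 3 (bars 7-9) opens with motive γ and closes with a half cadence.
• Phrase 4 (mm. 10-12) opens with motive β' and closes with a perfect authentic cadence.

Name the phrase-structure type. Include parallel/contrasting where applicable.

contrasting double period

Four phrases in two halves: the first half (bars 1–6) ends with an imperfect authentic cadence, the second (mm. 7–12) with a perfect authentic cadence — a large antecedent–consequent pair, i.e. a double period.
Phrase 3 begins with different material from phrase 1, making it contrasting.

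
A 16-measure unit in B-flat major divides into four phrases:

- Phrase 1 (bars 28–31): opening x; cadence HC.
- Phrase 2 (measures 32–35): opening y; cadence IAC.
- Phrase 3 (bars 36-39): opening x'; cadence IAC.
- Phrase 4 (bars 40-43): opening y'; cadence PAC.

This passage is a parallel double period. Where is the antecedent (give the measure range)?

In a double period the four phrases pair into a large antecedent (phrases 1–2, ending imperfect authentic cadence) and a large consequent (phrases 3–4, ending perfect authentic cadence). The antecedent spans bars 28–35.

measures 28–35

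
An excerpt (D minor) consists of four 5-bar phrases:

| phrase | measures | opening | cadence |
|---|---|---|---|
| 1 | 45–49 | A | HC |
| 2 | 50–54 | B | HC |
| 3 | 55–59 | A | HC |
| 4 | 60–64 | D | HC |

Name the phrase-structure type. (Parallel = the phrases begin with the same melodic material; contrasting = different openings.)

Phrase 4 ends with a half cadence, no stronger than phrase 2's half cadence, so the four phrases do not form a double period; nor do phrases 3–4 duplicate 1–2, so it is not a repeated period. With no phrase reaching a conclusive cadence, the passage is a phrase group.

phrase group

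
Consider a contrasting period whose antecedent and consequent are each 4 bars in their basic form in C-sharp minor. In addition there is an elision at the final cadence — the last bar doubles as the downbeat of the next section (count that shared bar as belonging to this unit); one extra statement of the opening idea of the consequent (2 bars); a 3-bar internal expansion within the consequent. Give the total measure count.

Basic contrasting period: 4 + 4 = 8 bars.
8 (basic form) + 2 (extra statement) + 3 (internal expansion) = 13.
The elision shares a bar with the next section but does not change this unit's count.

13 measures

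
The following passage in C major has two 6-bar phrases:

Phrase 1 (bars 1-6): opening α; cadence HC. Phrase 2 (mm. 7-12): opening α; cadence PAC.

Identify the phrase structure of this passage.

Phrase 1 ends with a half cadence (weaker) and phrase 2 with a perfect authentic cadence (stronger): antecedent + consequent = a period.
The two phrases open with the same material (α / α), so the period is parallel.

parallel period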